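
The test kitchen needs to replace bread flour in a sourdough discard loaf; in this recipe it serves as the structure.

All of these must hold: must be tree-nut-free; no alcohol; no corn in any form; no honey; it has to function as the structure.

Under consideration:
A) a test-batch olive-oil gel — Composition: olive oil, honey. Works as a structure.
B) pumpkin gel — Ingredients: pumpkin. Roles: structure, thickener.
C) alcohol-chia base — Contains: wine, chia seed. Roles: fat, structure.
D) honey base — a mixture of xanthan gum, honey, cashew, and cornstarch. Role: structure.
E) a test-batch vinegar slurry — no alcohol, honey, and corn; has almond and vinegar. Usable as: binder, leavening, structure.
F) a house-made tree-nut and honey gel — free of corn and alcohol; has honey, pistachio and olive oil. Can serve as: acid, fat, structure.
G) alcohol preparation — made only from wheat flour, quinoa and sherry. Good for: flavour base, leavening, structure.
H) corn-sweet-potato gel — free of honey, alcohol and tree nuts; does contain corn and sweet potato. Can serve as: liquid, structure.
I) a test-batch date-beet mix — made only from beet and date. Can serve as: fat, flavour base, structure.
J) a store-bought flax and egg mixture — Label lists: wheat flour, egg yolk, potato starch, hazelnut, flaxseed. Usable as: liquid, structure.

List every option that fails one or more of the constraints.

A: has honey, so not honey-free — out
B: only pumpkin; none excluded — OK
C: has wine, so not alcohol-free — reject
D: has honey, so not honey-free; has cornstarch, so not corn-free (and 1 more) — reject
E: has almond, so not tree-nut-free — no
F: has honey, so not honey-free; has pistachio, so not tree-nut-free — out
G: has sherry, so not alcohol-free — reject
H: has corn, so not corn-free — no
I: no alcohol, no corn — OK
J: has hazelnut, so not tree-nut-free — out

A, C, D, E, F, G, H, J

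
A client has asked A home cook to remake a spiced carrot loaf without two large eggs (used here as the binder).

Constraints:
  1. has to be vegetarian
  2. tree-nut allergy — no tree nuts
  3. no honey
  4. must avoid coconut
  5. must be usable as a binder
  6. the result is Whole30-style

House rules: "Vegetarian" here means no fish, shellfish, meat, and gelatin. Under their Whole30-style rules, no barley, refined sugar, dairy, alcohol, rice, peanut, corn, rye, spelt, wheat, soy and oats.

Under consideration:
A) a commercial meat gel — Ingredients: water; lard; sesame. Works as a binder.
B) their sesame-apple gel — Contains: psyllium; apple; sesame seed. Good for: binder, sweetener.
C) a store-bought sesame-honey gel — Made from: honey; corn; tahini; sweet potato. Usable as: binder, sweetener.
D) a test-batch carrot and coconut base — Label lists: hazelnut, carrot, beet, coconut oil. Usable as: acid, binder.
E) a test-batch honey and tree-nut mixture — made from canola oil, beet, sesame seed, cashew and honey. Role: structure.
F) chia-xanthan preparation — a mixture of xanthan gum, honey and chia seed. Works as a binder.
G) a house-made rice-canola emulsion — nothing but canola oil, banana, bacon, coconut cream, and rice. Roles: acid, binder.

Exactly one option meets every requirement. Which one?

B

A: has lard, so not vegetarian — reject
B: nothing on the exclusion list — keep
C: has corn, so not Whole30-style; has honey, so not honey-free — no
D: has coconut oil, so not coconut-free; has hazelnut, so not tree-nut-free — reject
E: not usable as a binder; has cashew, so not tree-nut-free (and 1 more) — no
F: has honey, so not honey-free — no
G: has bacon, so not vegetarian; has rice, so not Whole30-style (and 1 more) — reject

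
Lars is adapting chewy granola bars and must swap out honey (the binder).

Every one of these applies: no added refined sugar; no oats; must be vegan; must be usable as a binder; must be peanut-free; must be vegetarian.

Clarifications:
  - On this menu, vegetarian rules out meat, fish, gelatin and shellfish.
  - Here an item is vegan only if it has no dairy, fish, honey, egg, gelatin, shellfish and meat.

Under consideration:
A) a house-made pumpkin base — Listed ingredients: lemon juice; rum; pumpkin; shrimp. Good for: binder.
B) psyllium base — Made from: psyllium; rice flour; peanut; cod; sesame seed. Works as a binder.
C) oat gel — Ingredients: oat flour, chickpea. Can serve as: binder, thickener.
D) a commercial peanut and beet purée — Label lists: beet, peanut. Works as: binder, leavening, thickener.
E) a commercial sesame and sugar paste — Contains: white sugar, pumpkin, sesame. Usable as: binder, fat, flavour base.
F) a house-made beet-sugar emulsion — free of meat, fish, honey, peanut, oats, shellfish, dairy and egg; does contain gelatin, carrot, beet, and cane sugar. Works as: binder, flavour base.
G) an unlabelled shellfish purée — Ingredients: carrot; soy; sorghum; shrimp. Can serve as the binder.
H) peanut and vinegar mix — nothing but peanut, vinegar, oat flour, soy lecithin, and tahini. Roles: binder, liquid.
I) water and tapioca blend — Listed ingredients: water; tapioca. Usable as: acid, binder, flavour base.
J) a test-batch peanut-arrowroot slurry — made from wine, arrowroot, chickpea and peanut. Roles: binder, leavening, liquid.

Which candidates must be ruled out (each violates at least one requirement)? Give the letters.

A: has shrimp, so not vegetarian; has shrimp, so not vegan — reject
B: has cod, so not vegetarian; has cod, so not vegan (and 1 more) — reject
C: has oat flour, so not oat-free — out
D: has peanut, so not peanut-free — out
E: has white sugar, so not no-added-sugar — reject
F: has gelatin, so not vegetarian; has gelatin, so not vegan (and 1 more) — no
G: has shrimp, so not vegetarian; has shrimp, so not vegan — reject
H: has oat flour, so not oat-free; has peanut, so not peanut-free — reject
I: works as a binder, no peanut, no oats — keep
J: has peanut, so not peanut-free — out

A, B, C, D, E, F, G, H, J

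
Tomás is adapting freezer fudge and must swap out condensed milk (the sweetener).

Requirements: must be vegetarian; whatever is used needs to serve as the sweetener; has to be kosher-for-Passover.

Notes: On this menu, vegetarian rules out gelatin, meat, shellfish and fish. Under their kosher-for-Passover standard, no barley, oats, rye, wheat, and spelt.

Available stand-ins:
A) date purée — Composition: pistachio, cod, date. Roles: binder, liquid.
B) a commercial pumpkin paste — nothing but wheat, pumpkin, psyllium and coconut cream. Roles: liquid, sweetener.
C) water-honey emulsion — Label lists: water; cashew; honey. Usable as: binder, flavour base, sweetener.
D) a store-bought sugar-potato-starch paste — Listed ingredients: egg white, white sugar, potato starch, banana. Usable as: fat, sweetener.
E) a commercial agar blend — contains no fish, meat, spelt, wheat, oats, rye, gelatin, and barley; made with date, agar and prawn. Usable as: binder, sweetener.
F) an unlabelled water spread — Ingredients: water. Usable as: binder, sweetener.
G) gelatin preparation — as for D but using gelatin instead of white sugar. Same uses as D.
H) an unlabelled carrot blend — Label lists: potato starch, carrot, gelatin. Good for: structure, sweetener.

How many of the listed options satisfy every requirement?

3

A: not usable as a sweetener; has cod, so not vegetarian — out
B: has wheat, so not kosher-for-Passover — no
C: kosher-for-Passover, vegetarian — OK
D: vegetarian, kosher-for-Passover — keep
E: has prawn, so not vegetarian — no
F: vegetarian, kosher-for-Passover — OK
G: has gelatin, so not vegetarian — reject
H: has gelatin, so not vegetarian — no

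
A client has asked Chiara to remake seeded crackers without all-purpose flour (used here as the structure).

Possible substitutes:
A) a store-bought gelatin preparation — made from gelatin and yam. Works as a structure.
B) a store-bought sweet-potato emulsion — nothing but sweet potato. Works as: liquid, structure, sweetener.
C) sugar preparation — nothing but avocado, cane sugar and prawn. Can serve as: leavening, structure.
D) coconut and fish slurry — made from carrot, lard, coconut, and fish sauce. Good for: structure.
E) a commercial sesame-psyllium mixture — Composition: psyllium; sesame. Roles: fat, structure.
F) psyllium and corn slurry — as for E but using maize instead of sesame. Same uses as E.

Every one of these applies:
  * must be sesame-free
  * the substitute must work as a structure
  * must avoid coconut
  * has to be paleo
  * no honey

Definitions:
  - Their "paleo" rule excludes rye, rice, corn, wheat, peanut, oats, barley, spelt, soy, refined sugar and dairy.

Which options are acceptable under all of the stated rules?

A, B

A: only gelatin and yam; none excluded — keep
B: no coconut, no sesame — OK
C: has cane sugar, so not paleo — out
D: has coconut, so not coconut-free — out
E: has sesame, so not sesame-free — out
F: has maize, so not paleo — reject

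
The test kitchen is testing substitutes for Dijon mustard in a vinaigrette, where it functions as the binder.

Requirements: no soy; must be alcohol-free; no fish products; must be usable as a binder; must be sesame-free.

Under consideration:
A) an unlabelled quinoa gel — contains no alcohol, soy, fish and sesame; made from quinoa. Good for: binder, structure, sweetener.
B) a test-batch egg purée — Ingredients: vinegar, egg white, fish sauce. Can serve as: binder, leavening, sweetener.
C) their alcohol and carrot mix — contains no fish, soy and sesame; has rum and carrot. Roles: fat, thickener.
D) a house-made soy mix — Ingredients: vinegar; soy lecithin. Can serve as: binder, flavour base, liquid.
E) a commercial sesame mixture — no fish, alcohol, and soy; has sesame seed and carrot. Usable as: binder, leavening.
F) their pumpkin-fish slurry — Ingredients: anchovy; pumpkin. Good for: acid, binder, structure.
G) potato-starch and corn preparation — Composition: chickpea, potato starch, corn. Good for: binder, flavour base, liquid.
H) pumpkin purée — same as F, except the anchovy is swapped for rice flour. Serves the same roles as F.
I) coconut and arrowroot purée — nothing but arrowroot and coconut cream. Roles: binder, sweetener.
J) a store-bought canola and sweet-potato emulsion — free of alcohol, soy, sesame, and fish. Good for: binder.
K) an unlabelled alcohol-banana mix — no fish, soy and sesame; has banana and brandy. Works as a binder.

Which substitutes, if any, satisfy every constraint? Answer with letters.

A: every rule checks out — keep
B: has fish sauce, so not fish-free — no
C: not usable as a binder; has rum, so not alcohol-free — no
D: has soy lecithin, so not soy-free — no
E: has sesame seed, so not sesame-free — out
F: has anchovy, so not fish-free — out
G: only corn, potato starch and chickpea; none excluded — OK
H: all constraints satisfied — OK
I: works as a binder, no sesame, no soy — valid
J: no alcohol, no fish — OK
K: has brandy, so not alcohol-free — reject

A, G, H, I, J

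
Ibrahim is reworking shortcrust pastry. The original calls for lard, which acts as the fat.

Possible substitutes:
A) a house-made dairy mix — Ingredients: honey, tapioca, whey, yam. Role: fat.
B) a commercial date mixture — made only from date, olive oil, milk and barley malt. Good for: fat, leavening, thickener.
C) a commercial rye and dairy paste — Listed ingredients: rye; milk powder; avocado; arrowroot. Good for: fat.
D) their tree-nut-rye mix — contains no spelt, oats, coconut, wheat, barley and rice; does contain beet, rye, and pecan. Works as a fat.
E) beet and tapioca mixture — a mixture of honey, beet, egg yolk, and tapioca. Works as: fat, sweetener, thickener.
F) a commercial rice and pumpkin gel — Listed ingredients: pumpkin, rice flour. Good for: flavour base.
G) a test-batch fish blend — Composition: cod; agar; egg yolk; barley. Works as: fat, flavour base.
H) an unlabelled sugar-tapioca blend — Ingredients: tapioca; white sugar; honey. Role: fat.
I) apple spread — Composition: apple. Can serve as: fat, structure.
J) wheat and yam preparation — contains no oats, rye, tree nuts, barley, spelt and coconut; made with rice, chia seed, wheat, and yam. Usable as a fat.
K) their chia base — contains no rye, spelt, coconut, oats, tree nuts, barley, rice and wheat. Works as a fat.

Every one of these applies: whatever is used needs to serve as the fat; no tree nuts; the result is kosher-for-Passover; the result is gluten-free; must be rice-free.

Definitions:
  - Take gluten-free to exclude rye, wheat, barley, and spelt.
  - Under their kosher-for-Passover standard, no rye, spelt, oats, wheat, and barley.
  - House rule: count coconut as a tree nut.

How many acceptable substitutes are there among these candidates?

5

A: every rule checks out — keep
B: has barley malt, so not gluten-free; has barley malt, so not kosher-for-Passover — out
C: has rye, so not gluten-free; has rye, so not kosher-for-Passover — reject
D: has rye, so not gluten-free; has rye, so not kosher-for-Passover (and 1 more) — reject
E: works as a fat, gluten-free, no rice — keep
F: not usable as a fat; has rice flour, so not rice-free — reject
G: has barley, so not gluten-free; has barley, so not kosher-for-Passover — reject
H: every rule checks out — valid
I: works as a fat, gluten-free, tree-nut-free — keep
J: has wheat, so not gluten-free; has wheat, so not kosher-for-Passover (and 1 more) — reject
K: gluten-free, no rice — valid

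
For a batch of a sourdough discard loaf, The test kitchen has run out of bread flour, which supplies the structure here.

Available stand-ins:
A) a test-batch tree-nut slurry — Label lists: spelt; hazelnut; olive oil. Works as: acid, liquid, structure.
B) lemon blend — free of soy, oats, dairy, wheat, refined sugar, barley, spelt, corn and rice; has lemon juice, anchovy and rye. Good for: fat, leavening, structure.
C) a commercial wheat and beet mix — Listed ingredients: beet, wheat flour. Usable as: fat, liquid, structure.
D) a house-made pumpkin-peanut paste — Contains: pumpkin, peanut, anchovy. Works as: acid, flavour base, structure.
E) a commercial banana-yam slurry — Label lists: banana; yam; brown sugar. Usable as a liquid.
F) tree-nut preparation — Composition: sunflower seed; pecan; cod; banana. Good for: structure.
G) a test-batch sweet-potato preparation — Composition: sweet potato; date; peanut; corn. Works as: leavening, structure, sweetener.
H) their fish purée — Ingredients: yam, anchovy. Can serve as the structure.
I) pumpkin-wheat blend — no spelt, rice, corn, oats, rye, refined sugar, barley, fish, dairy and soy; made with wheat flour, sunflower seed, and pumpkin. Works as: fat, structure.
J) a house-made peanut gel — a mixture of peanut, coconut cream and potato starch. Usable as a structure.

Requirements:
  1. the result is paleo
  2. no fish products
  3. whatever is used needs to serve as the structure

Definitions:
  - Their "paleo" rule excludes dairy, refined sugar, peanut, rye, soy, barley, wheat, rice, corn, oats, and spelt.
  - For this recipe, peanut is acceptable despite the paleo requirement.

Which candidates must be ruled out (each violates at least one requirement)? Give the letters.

A, B, C, D, E, F, G, H, I

A: has spelt, so not paleo — out
B: has rye, so not paleo; has anchovy, so not fish-free — reject
C: has wheat flour, so not paleo — out
D: has anchovy, so not fish-free — out
E: not usable as a structure; has brown sugar, so not paleo — reject
F: has cod, so not fish-free — reject
G: has corn, so not paleo — no
H: has anchovy, so not fish-free — reject
I: has wheat flour, so not paleo — no
J: peanut is permitted under the paleo carve-out; nothing else excluded — keep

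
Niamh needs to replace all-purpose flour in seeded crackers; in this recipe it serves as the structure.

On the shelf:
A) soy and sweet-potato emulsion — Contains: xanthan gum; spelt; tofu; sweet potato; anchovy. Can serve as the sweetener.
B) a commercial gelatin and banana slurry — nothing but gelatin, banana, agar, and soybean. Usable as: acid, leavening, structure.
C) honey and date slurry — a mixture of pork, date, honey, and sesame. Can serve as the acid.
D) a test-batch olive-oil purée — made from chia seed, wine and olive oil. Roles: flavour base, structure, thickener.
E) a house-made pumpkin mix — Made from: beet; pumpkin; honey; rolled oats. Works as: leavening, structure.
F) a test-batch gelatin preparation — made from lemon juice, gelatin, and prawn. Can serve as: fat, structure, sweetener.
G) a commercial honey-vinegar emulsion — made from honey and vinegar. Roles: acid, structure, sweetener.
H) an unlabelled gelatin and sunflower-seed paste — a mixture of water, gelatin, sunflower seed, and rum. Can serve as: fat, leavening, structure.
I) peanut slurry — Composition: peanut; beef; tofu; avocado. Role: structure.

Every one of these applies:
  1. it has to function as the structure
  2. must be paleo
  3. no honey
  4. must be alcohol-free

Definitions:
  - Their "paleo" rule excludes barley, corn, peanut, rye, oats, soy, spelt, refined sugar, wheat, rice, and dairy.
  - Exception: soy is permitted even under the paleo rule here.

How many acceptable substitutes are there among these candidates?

2

A: not usable as a structure; has spelt, so not paleo — out
B: soy is permitted under the paleo carve-out; nothing else excluded — keep
C: not usable as a structure; has honey, so not honey-free — reject
D: has wine, so not alcohol-free — no
E: has rolled oats, so not paleo; has honey, so not honey-free — no
F: only gelatin, prawn, and lemon juice; none excluded — OK
G: has honey, so not honey-free — reject
H: has rum, so not alcohol-free — out
I: has peanut, so not paleo — reject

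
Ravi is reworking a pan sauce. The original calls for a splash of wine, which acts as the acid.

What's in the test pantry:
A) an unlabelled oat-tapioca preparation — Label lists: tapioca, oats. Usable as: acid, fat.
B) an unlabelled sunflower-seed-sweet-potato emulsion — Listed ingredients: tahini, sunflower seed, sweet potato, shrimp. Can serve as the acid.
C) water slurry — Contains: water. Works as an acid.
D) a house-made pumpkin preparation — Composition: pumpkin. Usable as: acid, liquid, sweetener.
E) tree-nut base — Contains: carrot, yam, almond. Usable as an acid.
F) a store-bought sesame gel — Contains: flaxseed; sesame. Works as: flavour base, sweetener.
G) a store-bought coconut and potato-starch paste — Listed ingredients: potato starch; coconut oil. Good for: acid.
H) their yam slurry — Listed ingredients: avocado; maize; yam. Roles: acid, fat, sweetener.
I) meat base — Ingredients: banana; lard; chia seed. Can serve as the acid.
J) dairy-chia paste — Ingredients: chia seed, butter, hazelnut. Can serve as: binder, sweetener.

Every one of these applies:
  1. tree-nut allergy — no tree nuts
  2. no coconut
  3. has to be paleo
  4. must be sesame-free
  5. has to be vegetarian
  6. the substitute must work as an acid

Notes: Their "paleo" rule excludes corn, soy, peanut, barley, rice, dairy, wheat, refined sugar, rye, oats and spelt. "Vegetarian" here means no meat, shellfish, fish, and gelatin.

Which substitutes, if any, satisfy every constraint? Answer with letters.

C, D

A: has oats, so not paleo — out
B: has shrimp, so not vegetarian; has tahini, so not sesame-free — no
C: no sesame, no tree nuts — OK
D: works as an acid, no coconut, paleo — keep
E: has almond, so not tree-nut-free — out
F: not usable as an acid; has sesame, so not sesame-free — out
G: has coconut oil, so not coconut-free — no
H: has maize, so not paleo — out
I: has lard, so not vegetarian — out
J: not usable as an acid; has butter, so not paleo (and 1 more) — no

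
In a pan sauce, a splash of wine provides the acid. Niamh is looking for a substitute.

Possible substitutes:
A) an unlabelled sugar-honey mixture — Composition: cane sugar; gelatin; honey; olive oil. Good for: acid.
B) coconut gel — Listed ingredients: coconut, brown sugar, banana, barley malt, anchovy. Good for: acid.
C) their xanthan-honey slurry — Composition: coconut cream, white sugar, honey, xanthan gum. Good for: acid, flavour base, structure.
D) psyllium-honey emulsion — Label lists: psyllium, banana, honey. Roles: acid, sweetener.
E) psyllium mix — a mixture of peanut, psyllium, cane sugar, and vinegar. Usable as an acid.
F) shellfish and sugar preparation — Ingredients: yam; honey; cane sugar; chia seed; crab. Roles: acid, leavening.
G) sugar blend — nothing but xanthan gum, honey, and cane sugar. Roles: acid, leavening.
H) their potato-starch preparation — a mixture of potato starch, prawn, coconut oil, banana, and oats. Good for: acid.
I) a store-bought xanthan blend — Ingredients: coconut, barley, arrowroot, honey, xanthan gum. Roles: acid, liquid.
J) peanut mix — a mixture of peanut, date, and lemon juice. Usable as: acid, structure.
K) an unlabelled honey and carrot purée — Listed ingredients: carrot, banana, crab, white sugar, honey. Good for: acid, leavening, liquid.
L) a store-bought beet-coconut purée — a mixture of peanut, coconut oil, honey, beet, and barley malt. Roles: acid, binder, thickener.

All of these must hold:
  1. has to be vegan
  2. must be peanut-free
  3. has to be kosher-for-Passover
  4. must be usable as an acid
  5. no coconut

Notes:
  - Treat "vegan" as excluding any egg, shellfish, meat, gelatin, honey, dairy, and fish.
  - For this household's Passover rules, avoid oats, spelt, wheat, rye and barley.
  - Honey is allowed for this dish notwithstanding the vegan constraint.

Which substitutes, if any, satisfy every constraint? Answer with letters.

A: has gelatin, so not vegan — out
B: has anchovy, so not vegan; has barley malt, so not kosher-for-Passover (and 1 more) — reject
C: has coconut cream, so not coconut-free — reject
D: honey is permitted under the vegan carve-out; nothing else excluded — OK
E: has peanut, so not peanut-free — reject
F: has crab, so not vegan — reject
G: honey is permitted under the vegan carve-out; nothing else excluded — OK
H: has prawn, so not vegan; has oats, so not kosher-for-Passover (and 1 more) — reject
I: has barley, so not kosher-for-Passover; has coconut, so not coconut-free — reject
J: has peanut, so not peanut-free — no
K: has crab, so not vegan — no
L: has barley malt, so not kosher-for-Passover; has coconut oil, so not coconut-free (and 1 more) — no

D, G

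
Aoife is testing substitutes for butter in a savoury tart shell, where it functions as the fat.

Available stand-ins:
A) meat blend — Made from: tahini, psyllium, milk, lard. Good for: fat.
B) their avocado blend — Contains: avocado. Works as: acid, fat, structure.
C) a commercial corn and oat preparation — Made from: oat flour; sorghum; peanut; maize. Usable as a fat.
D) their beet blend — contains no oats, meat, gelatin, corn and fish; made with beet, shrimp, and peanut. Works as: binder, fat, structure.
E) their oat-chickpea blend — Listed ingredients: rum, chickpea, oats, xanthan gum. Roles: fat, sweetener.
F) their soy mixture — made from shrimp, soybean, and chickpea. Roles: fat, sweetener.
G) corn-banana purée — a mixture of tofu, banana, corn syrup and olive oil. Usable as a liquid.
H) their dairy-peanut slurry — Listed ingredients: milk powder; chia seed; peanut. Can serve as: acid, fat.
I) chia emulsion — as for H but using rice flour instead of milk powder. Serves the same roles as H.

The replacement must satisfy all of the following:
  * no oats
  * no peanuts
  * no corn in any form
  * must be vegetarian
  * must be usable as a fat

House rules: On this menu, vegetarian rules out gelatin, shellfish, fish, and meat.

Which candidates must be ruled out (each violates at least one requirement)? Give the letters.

A: has lard, so not vegetarian — reject
B: only avocado; none excluded — keep
C: has maize, so not corn-free; has peanut, so not peanut-free (and 1 more) — out
D: has shrimp, so not vegetarian; has peanut, so not peanut-free — no
E: has oats, so not oat-free — no
F: has shrimp, so not vegetarian — reject
G: not usable as a fat; has corn syrup, so not corn-free — reject
H: has peanut, so not peanut-free — reject
I: has peanut, so not peanut-free — no

A, C, D, E, F, G, H, I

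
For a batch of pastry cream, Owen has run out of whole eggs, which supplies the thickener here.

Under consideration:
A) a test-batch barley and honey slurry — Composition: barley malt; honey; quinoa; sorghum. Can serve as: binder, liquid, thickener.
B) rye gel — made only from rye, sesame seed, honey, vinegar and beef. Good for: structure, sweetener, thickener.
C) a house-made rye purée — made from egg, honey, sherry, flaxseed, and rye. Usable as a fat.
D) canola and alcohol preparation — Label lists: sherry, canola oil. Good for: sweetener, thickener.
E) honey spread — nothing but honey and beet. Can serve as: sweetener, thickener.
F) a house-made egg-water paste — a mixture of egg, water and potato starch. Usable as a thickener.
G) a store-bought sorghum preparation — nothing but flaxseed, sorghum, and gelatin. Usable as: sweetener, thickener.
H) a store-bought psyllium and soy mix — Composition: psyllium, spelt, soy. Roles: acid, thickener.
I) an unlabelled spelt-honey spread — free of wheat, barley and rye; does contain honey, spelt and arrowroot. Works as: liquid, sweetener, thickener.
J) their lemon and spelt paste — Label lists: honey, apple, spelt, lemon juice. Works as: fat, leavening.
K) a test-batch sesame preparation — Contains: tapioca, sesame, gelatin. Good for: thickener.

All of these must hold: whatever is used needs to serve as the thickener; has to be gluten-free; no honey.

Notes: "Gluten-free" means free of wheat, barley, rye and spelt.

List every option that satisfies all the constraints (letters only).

A: has barley malt, so not gluten-free; has honey, so not honey-free — no
B: has rye, so not gluten-free; has honey, so not honey-free — no
C: not usable as a thickener; has rye, so not gluten-free (and 1 more) — out
D: every rule checks out — valid
E: has honey, so not honey-free — no
F: gluten-free, no honey — keep
G: every rule checks out — valid
H: has spelt, so not gluten-free — out
I: has spelt, so not gluten-free; has honey, so not honey-free — no
J: not usable as a thickener; has spelt, so not gluten-free (and 1 more) — no
K: only gelatin, sesame, and tapioca; none excluded — keep

D, F, G, K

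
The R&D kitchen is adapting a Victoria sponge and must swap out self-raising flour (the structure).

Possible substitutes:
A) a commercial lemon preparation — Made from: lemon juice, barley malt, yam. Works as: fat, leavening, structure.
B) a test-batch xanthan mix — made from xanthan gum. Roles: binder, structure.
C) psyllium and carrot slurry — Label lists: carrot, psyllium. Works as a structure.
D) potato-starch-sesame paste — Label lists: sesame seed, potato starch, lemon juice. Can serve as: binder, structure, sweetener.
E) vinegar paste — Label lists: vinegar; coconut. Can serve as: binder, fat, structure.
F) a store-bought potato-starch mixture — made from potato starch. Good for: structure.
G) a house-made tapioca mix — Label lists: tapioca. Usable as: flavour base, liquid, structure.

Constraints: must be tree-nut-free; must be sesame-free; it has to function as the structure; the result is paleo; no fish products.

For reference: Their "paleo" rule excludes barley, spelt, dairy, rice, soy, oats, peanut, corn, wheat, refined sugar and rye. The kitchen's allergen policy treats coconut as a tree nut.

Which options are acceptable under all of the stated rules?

B, C, F, G

A: has barley malt, so not paleo — no
B: all constraints satisfied — keep
C: all constraints satisfied — valid
D: has sesame seed, so not sesame-free — no
E: has coconut, so not tree-nut-free — out
F: all constraints satisfied — valid
G: no sesame, no fish — valid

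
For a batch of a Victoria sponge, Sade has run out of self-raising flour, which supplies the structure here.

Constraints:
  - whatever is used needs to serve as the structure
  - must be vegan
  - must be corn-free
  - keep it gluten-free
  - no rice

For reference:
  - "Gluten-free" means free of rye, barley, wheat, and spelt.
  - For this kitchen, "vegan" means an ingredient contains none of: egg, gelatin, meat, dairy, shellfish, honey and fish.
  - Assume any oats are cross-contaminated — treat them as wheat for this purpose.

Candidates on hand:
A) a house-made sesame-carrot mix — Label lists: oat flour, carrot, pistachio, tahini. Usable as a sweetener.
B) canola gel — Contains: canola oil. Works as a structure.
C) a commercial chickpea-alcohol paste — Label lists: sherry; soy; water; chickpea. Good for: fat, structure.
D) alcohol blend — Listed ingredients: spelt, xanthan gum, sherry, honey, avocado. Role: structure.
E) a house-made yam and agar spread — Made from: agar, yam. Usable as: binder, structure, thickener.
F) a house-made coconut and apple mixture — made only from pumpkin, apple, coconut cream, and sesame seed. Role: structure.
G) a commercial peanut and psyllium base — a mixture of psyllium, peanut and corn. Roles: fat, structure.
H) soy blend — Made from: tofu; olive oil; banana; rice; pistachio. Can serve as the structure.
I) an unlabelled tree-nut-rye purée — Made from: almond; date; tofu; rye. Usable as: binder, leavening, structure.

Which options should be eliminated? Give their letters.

A: not usable as a structure; has oat flour, so not gluten-free — out
B: only canola oil; none excluded — keep
C: nothing on the exclusion list — valid
D: has spelt, so not gluten-free; has honey, so not vegan — out
E: only yam and agar; none excluded — keep
F: coconut cream and sesame seed etc. — none of it excluded — keep
G: has corn, so not corn-free — no
H: has rice, so not rice-free — out
I: has rye, so not gluten-free — reject

A, D, G, H, I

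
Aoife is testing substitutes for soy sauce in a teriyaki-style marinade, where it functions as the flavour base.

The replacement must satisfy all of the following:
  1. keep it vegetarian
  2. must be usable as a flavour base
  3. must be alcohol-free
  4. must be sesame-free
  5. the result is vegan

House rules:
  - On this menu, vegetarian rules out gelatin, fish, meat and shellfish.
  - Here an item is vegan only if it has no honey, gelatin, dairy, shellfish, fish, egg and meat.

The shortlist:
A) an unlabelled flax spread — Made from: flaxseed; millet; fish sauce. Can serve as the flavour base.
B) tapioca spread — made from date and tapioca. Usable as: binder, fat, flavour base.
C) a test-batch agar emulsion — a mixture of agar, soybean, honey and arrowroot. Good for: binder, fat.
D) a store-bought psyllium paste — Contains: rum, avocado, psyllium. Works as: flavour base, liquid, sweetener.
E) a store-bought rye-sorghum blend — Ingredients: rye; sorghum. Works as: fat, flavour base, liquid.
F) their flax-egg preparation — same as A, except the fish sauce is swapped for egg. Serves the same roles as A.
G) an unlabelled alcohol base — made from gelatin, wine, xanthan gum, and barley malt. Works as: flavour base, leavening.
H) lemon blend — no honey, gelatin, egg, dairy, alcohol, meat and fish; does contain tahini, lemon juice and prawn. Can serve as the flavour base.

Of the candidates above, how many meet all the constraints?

A: has fish sauce, so not vegetarian; has fish sauce, so not vegan — no
B: works as a flavour base, no alcohol, vegetarian — keep
C: not usable as a flavour base; has honey, so not vegan — no
D: has rum, so not alcohol-free — out
E: vegetarian, no alcohol — keep
F: has egg, so not vegan — reject
G: has gelatin, so not vegetarian; has gelatin, so not vegan (and 1 more) — no
H: has prawn, so not vegetarian; has prawn, so not vegan (and 1 more) — reject

2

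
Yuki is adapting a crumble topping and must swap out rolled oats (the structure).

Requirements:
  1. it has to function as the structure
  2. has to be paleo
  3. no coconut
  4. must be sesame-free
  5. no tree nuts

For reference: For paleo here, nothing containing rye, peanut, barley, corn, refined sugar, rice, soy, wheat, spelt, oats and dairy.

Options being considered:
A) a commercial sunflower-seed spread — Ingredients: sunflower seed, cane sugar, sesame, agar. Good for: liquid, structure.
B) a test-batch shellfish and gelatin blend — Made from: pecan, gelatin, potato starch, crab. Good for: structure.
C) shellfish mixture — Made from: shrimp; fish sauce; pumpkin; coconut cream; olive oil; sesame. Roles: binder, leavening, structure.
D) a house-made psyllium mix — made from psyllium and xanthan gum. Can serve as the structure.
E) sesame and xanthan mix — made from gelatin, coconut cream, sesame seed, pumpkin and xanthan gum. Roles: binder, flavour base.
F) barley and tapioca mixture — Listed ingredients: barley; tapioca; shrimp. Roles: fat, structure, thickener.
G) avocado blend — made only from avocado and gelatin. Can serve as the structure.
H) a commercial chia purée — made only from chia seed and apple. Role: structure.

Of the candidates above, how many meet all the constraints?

A: has cane sugar, so not paleo; has sesame, so not sesame-free — out
B: has pecan, so not tree-nut-free — out
C: has coconut cream, so not coconut-free; has sesame, so not sesame-free — reject
D: nothing on the exclusion list — keep
E: not usable as a structure; has coconut cream, so not coconut-free (and 1 more) — reject
F: has barley, so not paleo — out
G: only gelatin and avocado; none excluded — valid
H: only apple and chia seed; none excluded — OK

3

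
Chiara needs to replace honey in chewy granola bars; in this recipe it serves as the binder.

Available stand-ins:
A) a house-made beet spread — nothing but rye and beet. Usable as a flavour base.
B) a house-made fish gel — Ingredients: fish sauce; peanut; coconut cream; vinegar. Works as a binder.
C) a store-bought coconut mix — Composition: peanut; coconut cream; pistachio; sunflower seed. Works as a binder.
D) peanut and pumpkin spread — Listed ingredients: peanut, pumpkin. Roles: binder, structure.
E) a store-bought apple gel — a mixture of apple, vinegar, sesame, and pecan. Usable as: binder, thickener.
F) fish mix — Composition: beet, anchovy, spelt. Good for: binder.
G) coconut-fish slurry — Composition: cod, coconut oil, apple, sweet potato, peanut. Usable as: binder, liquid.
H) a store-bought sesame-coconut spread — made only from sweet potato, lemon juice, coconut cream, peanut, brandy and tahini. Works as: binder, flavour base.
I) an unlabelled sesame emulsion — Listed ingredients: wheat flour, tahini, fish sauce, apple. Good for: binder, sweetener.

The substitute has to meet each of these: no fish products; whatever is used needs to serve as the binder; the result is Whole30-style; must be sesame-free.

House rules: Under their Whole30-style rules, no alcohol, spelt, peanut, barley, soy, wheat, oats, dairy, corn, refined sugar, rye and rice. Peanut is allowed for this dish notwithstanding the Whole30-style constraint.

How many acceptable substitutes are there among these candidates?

A: not usable as a binder; has rye, so not Whole30-style — no
B: has fish sauce, so not fish-free — reject
C: peanut is permitted under the Whole30-style carve-out; nothing else excluded — keep
D: peanut is permitted under the Whole30-style carve-out; nothing else excluded — valid
E: has sesame, so not sesame-free — no
F: has spelt, so not Whole30-style; has anchovy, so not fish-free — no
G: has cod, so not fish-free — reject
H: has brandy, so not Whole30-style; has tahini, so not sesame-free — no
I: has wheat flour, so not Whole30-style; has fish sauce, so not fish-free (and 1 more) — reject

2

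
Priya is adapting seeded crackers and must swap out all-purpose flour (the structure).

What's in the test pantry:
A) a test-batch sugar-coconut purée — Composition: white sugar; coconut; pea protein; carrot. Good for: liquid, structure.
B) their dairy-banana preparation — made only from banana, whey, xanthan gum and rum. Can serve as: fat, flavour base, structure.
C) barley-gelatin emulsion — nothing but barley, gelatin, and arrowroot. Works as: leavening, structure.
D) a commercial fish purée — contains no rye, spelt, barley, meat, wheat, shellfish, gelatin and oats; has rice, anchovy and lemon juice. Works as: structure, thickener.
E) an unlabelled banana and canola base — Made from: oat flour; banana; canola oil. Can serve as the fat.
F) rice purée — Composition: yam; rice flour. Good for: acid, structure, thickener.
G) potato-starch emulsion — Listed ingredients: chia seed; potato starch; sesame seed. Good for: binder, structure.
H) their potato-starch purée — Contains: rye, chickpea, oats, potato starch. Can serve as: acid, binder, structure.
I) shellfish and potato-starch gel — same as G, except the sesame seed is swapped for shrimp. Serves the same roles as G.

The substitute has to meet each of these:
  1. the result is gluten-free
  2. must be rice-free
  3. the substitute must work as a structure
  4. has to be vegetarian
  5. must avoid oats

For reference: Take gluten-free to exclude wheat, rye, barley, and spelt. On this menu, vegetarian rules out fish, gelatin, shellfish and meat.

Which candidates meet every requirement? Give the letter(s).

A: works as a structure, vegetarian, no rice — keep
B: every rule checks out — valid
C: has barley, so not gluten-free; has gelatin, so not vegetarian — out
D: has anchovy, so not vegetarian; has rice, so not rice-free — reject
E: not usable as a structure; has oat flour, so not oat-free — out
F: has rice flour, so not rice-free — out
G: no oats, no rice — keep
H: has rye, so not gluten-free; has oats, so not oat-free — reject
I: has shrimp, so not vegetarian — no

A, B, G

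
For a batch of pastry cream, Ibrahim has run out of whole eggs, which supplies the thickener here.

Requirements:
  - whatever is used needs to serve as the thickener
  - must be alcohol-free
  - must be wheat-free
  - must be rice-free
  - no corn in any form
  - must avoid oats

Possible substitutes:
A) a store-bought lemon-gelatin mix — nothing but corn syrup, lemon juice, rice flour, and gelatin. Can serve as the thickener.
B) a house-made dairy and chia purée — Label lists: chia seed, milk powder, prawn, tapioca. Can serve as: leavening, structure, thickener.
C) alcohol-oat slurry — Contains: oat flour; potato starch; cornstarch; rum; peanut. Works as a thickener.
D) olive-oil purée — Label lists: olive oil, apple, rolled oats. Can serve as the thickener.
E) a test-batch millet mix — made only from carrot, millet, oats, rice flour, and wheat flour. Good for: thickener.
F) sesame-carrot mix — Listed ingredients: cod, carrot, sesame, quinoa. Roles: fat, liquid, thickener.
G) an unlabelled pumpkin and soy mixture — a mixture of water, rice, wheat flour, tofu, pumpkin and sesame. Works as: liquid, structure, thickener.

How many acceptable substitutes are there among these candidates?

A: has corn syrup, so not corn-free; has rice flour, so not rice-free — reject
B: milk powder and prawn etc. — none of it excluded — valid
C: has cornstarch, so not corn-free; has rum, so not alcohol-free (and 1 more) — out
D: has rolled oats, so not oat-free — reject
E: has oats, so not oat-free; has wheat flour, so not wheat-free (and 1 more) — out
F: no oats, no corn — OK
G: has wheat flour, so not wheat-free; has rice, so not rice-free — out

2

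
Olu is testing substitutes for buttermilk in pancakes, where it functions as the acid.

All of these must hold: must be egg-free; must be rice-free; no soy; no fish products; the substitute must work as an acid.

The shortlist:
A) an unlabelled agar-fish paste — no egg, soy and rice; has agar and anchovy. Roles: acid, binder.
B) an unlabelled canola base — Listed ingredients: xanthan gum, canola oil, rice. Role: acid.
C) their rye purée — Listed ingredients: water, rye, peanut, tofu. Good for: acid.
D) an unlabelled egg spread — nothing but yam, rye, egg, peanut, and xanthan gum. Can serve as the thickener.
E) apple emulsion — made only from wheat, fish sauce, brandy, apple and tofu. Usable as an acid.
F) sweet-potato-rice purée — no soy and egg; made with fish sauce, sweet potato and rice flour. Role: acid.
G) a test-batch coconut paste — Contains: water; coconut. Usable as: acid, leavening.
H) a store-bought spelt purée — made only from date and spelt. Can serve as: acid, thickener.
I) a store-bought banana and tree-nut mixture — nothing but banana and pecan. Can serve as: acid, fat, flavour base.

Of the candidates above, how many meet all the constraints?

A: has anchovy, so not fish-free — no
B: has rice, so not rice-free — out
C: has tofu, so not soy-free — out
D: not usable as an acid; has egg, so not egg-free — reject
E: has fish sauce, so not fish-free; has tofu, so not soy-free — out
F: has fish sauce, so not fish-free; has rice flour, so not rice-free — no
G: only coconut and water; none excluded — keep
H: only spelt and date; none excluded — valid
I: works as an acid, no rice, no soy — OK

3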